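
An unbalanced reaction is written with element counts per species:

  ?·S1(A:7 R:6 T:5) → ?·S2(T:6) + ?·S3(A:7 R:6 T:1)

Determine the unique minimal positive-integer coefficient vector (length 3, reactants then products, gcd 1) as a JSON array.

Coefficients: [3, 2, 3]

A: 3·7 = 21 | 2·0+3·7 = 21
R: 3·6 = 18 | 2·0+3·6 = 18
T: 3·5 = 15 | 2·6+3·1 = 15
gcd(3,2,3) = 1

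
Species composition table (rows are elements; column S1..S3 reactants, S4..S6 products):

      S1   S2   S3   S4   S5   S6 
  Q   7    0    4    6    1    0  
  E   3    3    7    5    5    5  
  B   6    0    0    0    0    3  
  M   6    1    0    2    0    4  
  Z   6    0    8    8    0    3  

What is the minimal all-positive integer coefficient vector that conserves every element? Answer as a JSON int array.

Coefficients: [1, 6, 2, 2, 3, 2]

Q: 1·7+6·0+2·4 = 15 | 2·6+3·1+2·0 = 15
E: 1·3+6·3+2·7 = 35 | 2·5+3·5+2·5 = 35
B: 1·6+6·0+2·0 = 6 | 2·0+3·0+2·3 = 6
M: 1·6+6·1+2·0 = 12 | 2·2+3·0+2·4 = 12
Z: 1·6+6·0+2·8 = 22 | 2·8+3·0+2·3 = 22
gcd(1,6,2,2,3,2) = 1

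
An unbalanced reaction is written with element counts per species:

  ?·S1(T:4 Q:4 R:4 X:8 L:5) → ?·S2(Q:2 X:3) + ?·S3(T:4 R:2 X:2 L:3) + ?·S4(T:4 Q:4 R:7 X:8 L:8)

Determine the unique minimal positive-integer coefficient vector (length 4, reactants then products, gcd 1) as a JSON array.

T: 5·4 = 20 | 6·0+3·4+2·4 = 20
Q: 5·4 = 20 | 6·2+3·0+2·4 = 20
R: 5·4 = 20 | 6·0+3·2+2·7 = 20
X: 5·8 = 40 | 6·3+3·2+2·8 = 40
L: 5·5 = 25 | 6·0+3·3+2·8 = 25
gcd(5,6,3,2) = 1

Coefficients: [5, 6, 3, 2]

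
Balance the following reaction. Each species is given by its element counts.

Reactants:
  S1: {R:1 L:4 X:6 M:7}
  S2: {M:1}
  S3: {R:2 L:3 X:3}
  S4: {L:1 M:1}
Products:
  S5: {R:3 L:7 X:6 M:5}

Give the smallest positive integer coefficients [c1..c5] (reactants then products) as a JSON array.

Coefficients: [1, 3, 4, 5, 3]

R: 1·1+3·0+4·2+5·0 = 9 | 3·3 = 9
L: 1·4+3·0+4·3+5·1 = 21 | 3·7 = 21
X: 1·6+3·0+4·3+5·0 = 18 | 3·6 = 18
M: 1·7+3·1+4·0+5·1 = 15 | 3·5 = 15
gcd(1,3,4,5,3) = 1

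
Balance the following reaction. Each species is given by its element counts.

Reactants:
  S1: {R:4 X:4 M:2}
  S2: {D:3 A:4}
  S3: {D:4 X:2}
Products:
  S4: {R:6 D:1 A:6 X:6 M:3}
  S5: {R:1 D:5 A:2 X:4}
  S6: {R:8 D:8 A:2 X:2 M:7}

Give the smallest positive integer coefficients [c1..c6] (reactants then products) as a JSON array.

R: 5·4+5·0+6·0 = 20 | 1·6+6·1+1·8 = 20
D: 5·0+5·3+6·4 = 39 | 1·1+6·5+1·8 = 39
A: 5·0+5·4+6·0 = 20 | 1·6+6·2+1·2 = 20
X: 5·4+5·0+6·2 = 32 | 1·6+6·4+1·2 = 32
M: 5·2+5·0+6·0 = 10 | 1·3+6·0+1·7 = 10
gcd(5,5,6,1,6,1) = 1

Coefficients: [5, 5, 6, 1, 6, 1]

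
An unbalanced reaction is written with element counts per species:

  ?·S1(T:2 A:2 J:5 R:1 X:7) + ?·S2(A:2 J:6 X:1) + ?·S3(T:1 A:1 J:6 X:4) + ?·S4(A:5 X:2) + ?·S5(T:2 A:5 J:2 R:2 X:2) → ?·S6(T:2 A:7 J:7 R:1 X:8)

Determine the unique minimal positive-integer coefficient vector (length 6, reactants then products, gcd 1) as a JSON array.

Coefficients: [3, 1, 2, 4, 1, 5]

T: 3·2+1·0+2·1+4·0+1·2 = 10 | 5·2 = 10
A: 3·2+1·2+2·1+4·5+1·5 = 35 | 5·7 = 35
J: 3·5+1·6+2·6+4·0+1·2 = 35 | 5·7 = 35
R: 3·1+1·0+2·0+4·0+1·2 = 5 | 5·1 = 5
X: 3·7+1·1+2·4+4·2+1·2 = 40 | 5·8 = 40
gcd(3,1,2,4,1,5) = 1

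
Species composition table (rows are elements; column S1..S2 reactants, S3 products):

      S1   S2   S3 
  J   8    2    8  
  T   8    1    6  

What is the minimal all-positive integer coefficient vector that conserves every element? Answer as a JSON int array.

Coefficients: [1, 4, 2]

J: 1·8+4·2 = 16 | 2·8 = 16
T: 1·8+4·1 = 12 | 2·6 = 12
gcd(1,4,2) = 1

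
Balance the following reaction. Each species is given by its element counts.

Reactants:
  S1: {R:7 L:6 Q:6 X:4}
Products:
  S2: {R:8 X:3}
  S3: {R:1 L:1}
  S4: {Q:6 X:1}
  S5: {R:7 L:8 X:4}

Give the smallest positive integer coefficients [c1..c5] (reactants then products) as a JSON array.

Coefficients: [5, 1, 6, 5, 3]

R: 5·7 = 35 | 1·8+6·1+5·0+3·7 = 35
L: 5·6 = 30 | 1·0+6·1+5·0+3·8 = 30
Q: 5·6 = 30 | 1·0+6·0+5·6+3·0 = 30
X: 5·4 = 20 | 1·3+6·0+5·1+3·4 = 20
gcd(5,1,6,5,3) = 1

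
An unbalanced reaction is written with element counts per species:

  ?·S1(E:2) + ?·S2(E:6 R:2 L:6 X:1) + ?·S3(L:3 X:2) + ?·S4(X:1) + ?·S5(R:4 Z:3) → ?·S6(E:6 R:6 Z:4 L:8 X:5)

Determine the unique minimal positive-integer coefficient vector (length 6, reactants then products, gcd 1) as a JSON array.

E: 6·2+1·6+6·0+2·0+4·0 = 18 | 3·6 = 18
R: 6·0+1·2+6·0+2·0+4·4 = 18 | 3·6 = 18
Z: 6·0+1·0+6·0+2·0+4·3 = 12 | 3·4 = 12
L: 6·0+1·6+6·3+2·0+4·0 = 24 | 3·8 = 24
X: 6·0+1·1+6·2+2·1+4·0 = 15 | 3·5 = 15
gcd(6,1,6,2,4,3) = 1

Coefficients: [6, 1, 6, 2, 4, 3]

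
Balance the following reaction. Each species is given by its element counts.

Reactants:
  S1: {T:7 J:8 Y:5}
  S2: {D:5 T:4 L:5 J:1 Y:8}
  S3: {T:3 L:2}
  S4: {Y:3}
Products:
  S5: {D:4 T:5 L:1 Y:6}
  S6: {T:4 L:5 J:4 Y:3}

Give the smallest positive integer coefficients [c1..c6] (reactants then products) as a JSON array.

D: 2·0+4·5+5·0+1·0 = 20 | 5·4+5·0 = 20
T: 2·7+4·4+5·3+1·0 = 45 | 5·5+5·4 = 45
L: 2·0+4·5+5·2+1·0 = 30 | 5·1+5·5 = 30
J: 2·8+4·1+5·0+1·0 = 20 | 5·0+5·4 = 20
Y: 2·5+4·8+5·0+1·3 = 45 | 5·6+5·3 = 45
gcd(2,4,5,1,5,5) = 1

Coefficients: [2, 4, 5, 1, 5, 5]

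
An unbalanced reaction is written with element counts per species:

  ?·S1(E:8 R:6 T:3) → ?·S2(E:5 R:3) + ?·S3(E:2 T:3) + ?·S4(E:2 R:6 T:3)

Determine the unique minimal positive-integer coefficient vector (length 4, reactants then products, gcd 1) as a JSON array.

Coefficients: [5, 6, 3, 2]

E: 5·8 = 40 | 6·5+3·2+2·2 = 40
R: 5·6 = 30 | 6·3+3·0+2·6 = 30
T: 5·3 = 15 | 6·0+3·3+2·3 = 15
gcd(5,6,3,2) = 1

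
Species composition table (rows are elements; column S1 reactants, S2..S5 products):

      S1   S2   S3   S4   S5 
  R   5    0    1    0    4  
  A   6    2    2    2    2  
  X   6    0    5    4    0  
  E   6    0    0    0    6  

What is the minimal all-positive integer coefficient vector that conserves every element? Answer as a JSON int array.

R: 4·5 = 20 | 3·0+4·1+1·0+4·4 = 20
A: 4·6 = 24 | 3·2+4·2+1·2+4·2 = 24
X: 4·6 = 24 | 3·0+4·5+1·4+4·0 = 24
E: 4·6 = 24 | 3·0+4·0+1·0+4·6 = 24
gcd(4,3,4,1,4) = 1

Coefficients: [4, 3, 4, 1, 4]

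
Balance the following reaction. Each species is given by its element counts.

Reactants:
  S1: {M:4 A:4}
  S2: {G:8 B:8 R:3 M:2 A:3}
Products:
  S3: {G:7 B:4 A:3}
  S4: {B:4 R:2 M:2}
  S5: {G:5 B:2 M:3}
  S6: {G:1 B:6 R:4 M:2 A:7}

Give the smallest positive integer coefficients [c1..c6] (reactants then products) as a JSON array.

Coefficients: [4, 6, 2, 1, 6, 4]

G: 4·0+6·8 = 48 | 2·7+1·0+6·5+4·1 = 48
B: 4·0+6·8 = 48 | 2·4+1·4+6·2+4·6 = 48
R: 4·0+6·3 = 18 | 2·0+1·2+6·0+4·4 = 18
M: 4·4+6·2 = 28 | 2·0+1·2+6·3+4·2 = 28
A: 4·4+6·3 = 34 | 2·3+1·0+6·0+4·7 = 34
gcd(4,6,2,1,6,4) = 1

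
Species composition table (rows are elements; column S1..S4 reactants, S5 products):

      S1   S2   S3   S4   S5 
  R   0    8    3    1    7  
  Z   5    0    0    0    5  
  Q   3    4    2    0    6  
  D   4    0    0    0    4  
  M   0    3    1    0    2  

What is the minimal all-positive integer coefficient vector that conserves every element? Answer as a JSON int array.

Coefficients: [2, 1, 1, 3, 2]

R: 2·0+1·8+1·3+3·1 = 14 | 2·7 = 14
Z: 2·5+1·0+1·0+3·0 = 10 | 2·5 = 10
Q: 2·3+1·4+1·2+3·0 = 12 | 2·6 = 12
D: 2·4+1·0+1·0+3·0 = 8 | 2·4 = 8
M: 2·0+1·3+1·1+3·0 = 4 | 2·2 = 4
gcd(2,1,1,3,2) = 1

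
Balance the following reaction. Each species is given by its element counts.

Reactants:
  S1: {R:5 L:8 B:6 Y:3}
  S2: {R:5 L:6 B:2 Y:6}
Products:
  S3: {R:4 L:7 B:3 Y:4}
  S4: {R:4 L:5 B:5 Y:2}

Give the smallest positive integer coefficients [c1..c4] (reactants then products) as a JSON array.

R: 6·5+2·5 = 40 | 5·4+5·4 = 40
L: 6·8+2·6 = 60 | 5·7+5·5 = 60
B: 6·6+2·2 = 40 | 5·3+5·5 = 40
Y: 6·3+2·6 = 30 | 5·4+5·2 = 30
gcd(6,2,5,5) = 1

Coefficients: [6, 2, 5, 5]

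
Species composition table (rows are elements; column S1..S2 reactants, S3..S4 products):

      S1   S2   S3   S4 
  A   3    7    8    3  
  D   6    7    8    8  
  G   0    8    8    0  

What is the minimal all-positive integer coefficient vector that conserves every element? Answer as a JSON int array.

Coefficients: [5, 6, 6, 3]

A: 5·3+6·7 = 57 | 6·8+3·3 = 57
D: 5·6+6·7 = 72 | 6·8+3·8 = 72
G: 5·0+6·8 = 48 | 6·8+3·0 = 48
gcd(5,6,6,3) = 1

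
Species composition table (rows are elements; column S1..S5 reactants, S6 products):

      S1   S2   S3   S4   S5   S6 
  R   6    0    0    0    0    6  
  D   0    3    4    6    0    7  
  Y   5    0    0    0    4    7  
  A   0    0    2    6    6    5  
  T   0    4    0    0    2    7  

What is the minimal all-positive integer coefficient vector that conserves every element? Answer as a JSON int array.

R: 4·6+6·0+1·0+1·0+2·0 = 24 | 4·6 = 24
D: 4·0+6·3+1·4+1·6+2·0 = 28 | 4·7 = 28
Y: 4·5+6·0+1·0+1·0+2·4 = 28 | 4·7 = 28
A: 4·0+6·0+1·2+1·6+2·6 = 20 | 4·5 = 20
T: 4·0+6·4+1·0+1·0+2·2 = 28 | 4·7 = 28
gcd(4,6,1,1,2,4) = 1

Coefficients: [4, 6, 1, 1, 2, 4]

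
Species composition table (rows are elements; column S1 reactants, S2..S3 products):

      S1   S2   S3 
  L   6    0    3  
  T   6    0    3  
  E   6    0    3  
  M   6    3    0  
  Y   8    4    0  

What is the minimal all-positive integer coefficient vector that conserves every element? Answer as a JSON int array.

L: 1·6 = 6 | 2·0+2·3 = 6
T: 1·6 = 6 | 2·0+2·3 = 6
E: 1·6 = 6 | 2·0+2·3 = 6
M: 1·6 = 6 | 2·3+2·0 = 6
Y: 1·8 = 8 | 2·4+2·0 = 8
gcd(1,2,2) = 1

Coefficients: [1, 2, 2]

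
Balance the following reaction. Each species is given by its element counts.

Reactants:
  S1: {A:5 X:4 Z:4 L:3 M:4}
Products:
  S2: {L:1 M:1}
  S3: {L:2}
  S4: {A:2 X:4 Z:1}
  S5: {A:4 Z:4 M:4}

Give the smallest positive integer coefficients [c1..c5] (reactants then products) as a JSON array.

A: 4·5 = 20 | 4·0+4·0+4·2+3·4 = 20
X: 4·4 = 16 | 4·0+4·0+4·4+3·0 = 16
Z: 4·4 = 16 | 4·0+4·0+4·1+3·4 = 16
L: 4·3 = 12 | 4·1+4·2+4·0+3·0 = 12
M: 4·4 = 16 | 4·1+4·0+4·0+3·4 = 16
gcd(4,4,4,4,3) = 1

Coefficients: [4, 4, 4, 4, 3]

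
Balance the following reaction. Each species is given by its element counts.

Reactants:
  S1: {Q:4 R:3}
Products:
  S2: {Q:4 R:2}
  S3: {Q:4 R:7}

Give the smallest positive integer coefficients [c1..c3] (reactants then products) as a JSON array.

Coefficients: [5, 4, 1]

Q: 5·4 = 20 | 4·4+1·4 = 20
R: 5·3 = 15 | 4·2+1·7 = 15
gcd(5,4,1) = 1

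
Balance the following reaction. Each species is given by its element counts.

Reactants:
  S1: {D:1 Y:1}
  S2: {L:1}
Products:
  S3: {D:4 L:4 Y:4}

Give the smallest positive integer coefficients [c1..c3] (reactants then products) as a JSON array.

Coefficients: [4, 4, 1]

D: 4·1+4·0 = 4 | 1·4 = 4
L: 4·0+4·1 = 4 | 1·4 = 4
Y: 4·1+4·0 = 4 | 1·4 = 4
gcd(4,4,1) = 1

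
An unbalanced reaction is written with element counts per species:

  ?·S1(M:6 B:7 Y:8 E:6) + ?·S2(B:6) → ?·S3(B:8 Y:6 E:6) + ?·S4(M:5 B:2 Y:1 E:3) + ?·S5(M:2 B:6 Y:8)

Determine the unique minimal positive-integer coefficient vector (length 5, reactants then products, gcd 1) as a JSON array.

Coefficients: [6, 2, 3, 6, 3]

M: 6·6+2·0 = 36 | 3·0+6·5+3·2 = 36
B: 6·7+2·6 = 54 | 3·8+6·2+3·6 = 54
Y: 6·8+2·0 = 48 | 3·6+6·1+3·8 = 48
E: 6·6+2·0 = 36 | 3·6+6·3+3·0 = 36
gcd(6,2,3,6,3) = 1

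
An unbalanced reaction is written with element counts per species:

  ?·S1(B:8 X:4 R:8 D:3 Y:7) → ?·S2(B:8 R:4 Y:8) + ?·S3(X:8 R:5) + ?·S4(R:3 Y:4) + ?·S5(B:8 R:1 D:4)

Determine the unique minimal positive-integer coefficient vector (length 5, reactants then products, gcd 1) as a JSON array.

B: 4·8 = 32 | 1·8+2·0+5·0+3·8 = 32
X: 4·4 = 16 | 1·0+2·8+5·0+3·0 = 16
R: 4·8 = 32 | 1·4+2·5+5·3+3·1 = 32
D: 4·3 = 12 | 1·0+2·0+5·0+3·4 = 12
Y: 4·7 = 28 | 1·8+2·0+5·4+3·0 = 28
gcd(4,1,2,5,3) = 1

Coefficients: [4, 1, 2, 5, 3]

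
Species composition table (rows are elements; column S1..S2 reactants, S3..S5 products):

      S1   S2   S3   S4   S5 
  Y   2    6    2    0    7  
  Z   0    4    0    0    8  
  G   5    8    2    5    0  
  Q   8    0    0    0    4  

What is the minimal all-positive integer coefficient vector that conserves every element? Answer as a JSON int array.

Y: 1·2+4·6 = 26 | 6·2+5·0+2·7 = 26
Z: 1·0+4·4 = 16 | 6·0+5·0+2·8 = 16
G: 1·5+4·8 = 37 | 6·2+5·5+2·0 = 37
Q: 1·8+4·0 = 8 | 6·0+5·0+2·4 = 8
gcd(1,4,6,5,2) = 1

Coefficients: [1, 4, 6, 5, 2]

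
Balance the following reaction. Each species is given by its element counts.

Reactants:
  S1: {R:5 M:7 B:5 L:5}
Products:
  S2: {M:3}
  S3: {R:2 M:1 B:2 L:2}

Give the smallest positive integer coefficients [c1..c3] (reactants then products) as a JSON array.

R: 2·5 = 10 | 3·0+5·2 = 10
M: 2·7 = 14 | 3·3+5·1 = 14
B: 2·5 = 10 | 3·0+5·2 = 10
L: 2·5 = 10 | 3·0+5·2 = 10
gcd(2,3,5) = 1

Coefficients: [2, 3, 5]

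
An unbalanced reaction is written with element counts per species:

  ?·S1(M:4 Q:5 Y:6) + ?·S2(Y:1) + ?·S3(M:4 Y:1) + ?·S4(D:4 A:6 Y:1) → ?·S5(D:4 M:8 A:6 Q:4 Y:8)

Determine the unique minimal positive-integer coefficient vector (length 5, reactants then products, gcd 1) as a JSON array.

D: 4·0+5·0+6·0+5·4 = 20 | 5·4 = 20
M: 4·4+5·0+6·4+5·0 = 40 | 5·8 = 40
A: 4·0+5·0+6·0+5·6 = 30 | 5·6 = 30
Q: 4·5+5·0+6·0+5·0 = 20 | 5·4 = 20
Y: 4·6+5·1+6·1+5·1 = 40 | 5·8 = 40
gcd(4,5,6,5,5) = 1

Coefficients: [4, 5, 6, 5, 5]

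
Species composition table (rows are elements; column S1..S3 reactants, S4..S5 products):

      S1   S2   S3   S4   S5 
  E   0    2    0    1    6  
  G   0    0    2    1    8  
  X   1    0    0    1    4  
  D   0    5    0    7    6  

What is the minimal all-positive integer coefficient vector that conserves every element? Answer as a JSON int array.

Coefficients: [6, 4, 5, 2, 1]

E: 6·0+4·2+5·0 = 8 | 2·1+1·6 = 8
G: 6·0+4·0+5·2 = 10 | 2·1+1·8 = 10
X: 6·1+4·0+5·0 = 6 | 2·1+1·4 = 6
D: 6·0+4·5+5·0 = 20 | 2·7+1·6 = 20
gcd(6,4,5,2,1) = 1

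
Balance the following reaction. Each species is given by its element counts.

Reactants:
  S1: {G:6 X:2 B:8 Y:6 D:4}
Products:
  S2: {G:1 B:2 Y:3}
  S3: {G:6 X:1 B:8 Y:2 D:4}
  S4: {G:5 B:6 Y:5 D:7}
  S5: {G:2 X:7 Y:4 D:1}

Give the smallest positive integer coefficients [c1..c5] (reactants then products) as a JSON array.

G: 5·6 = 30 | 5·1+3·6+1·5+1·2 = 30
X: 5·2 = 10 | 5·0+3·1+1·0+1·7 = 10
B: 5·8 = 40 | 5·2+3·8+1·6+1·0 = 40
Y: 5·6 = 30 | 5·3+3·2+1·5+1·4 = 30
D: 5·4 = 20 | 5·0+3·4+1·7+1·1 = 20
gcd(5,5,3,1,1) = 1

Coefficients: [5, 5, 3, 1, 1]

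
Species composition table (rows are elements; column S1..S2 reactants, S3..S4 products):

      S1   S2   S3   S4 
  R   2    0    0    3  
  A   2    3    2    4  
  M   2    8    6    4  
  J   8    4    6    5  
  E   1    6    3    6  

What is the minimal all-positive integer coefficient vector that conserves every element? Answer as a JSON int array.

Coefficients: [3, 4, 5, 2]

R: 3·2+4·0 = 6 | 5·0+2·3 = 6
A: 3·2+4·3 = 18 | 5·2+2·4 = 18
M: 3·2+4·8 = 38 | 5·6+2·4 = 38
J: 3·8+4·4 = 40 | 5·6+2·5 = 40
E: 3·1+4·6 = 27 | 5·3+2·6 = 27
gcd(3,4,5,2) = 1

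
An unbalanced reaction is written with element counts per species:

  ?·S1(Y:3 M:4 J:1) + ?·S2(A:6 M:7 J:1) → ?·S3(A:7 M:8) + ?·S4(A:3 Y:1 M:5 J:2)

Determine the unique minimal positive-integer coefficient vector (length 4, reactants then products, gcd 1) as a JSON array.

A: 1·0+5·6 = 30 | 3·7+3·3 = 30
Y: 1·3+5·0 = 3 | 3·0+3·1 = 3
M: 1·4+5·7 = 39 | 3·8+3·5 = 39
J: 1·1+5·1 = 6 | 3·0+3·2 = 6
gcd(1,5,3,3) = 1

Coefficients: [1, 5, 3, 3]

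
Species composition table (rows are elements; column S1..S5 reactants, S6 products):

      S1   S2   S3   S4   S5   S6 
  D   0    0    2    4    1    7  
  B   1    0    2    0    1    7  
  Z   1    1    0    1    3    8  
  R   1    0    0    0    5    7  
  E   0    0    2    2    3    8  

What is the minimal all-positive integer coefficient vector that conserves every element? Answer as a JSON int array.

D: 4·0+5·0+4·2+1·4+2·1 = 14 | 2·7 = 14
B: 4·1+5·0+4·2+1·0+2·1 = 14 | 2·7 = 14
Z: 4·1+5·1+4·0+1·1+2·3 = 16 | 2·8 = 16
R: 4·1+5·0+4·0+1·0+2·5 = 14 | 2·7 = 14
E: 4·0+5·0+4·2+1·2+2·3 = 16 | 2·8 = 16
gcd(4,5,4,1,2,2) = 1

Coefficients: [4, 5, 4, 1, 2, 2]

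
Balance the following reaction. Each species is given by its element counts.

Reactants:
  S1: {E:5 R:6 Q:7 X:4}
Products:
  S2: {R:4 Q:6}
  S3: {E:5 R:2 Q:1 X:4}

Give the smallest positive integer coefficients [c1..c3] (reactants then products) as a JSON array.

Coefficients: [1, 1, 1]

E: 1·5 = 5 | 1·0+1·5 = 5
R: 1·6 = 6 | 1·4+1·2 = 6
Q: 1·7 = 7 | 1·6+1·1 = 7
X: 1·4 = 4 | 1·0+1·4 = 4
gcd(1,1,1) = 1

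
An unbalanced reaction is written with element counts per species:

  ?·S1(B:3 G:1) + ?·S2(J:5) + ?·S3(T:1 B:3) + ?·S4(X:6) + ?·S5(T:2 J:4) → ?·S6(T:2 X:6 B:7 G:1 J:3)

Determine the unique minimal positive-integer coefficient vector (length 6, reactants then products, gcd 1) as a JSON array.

Coefficients: [3, 1, 4, 3, 1, 3]

T: 3·0+1·0+4·1+3·0+1·2 = 6 | 3·2 = 6
X: 3·0+1·0+4·0+3·6+1·0 = 18 | 3·6 = 18
B: 3·3+1·0+4·3+3·0+1·0 = 21 | 3·7 = 21
G: 3·1+1·0+4·0+3·0+1·0 = 3 | 3·1 = 3
J: 3·0+1·5+4·0+3·0+1·4 = 9 | 3·3 = 9
gcd(3,1,4,3,1,3) = 1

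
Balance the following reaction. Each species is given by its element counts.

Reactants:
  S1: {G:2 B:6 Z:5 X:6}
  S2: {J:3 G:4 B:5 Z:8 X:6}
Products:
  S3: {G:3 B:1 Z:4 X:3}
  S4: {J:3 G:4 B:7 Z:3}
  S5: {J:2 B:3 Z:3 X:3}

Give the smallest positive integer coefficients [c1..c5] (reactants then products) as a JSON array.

Coefficients: [1, 5, 6, 1, 6]

J: 1·0+5·3 = 15 | 6·0+1·3+6·2 = 15
G: 1·2+5·4 = 22 | 6·3+1·4+6·0 = 22
B: 1·6+5·5 = 31 | 6·1+1·7+6·3 = 31
Z: 1·5+5·8 = 45 | 6·4+1·3+6·3 = 45
X: 1·6+5·6 = 36 | 6·3+1·0+6·3 = 36
gcd(1,5,6,1,6) = 1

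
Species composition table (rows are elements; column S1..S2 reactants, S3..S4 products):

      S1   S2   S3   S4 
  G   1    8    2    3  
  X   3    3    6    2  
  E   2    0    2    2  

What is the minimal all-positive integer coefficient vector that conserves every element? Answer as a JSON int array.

Coefficients: [5, 1, 2, 3]

G: 5·1+1·8 = 13 | 2·2+3·3 = 13
X: 5·3+1·3 = 18 | 2·6+3·2 = 18
E: 5·2+1·0 = 10 | 2·2+3·2 = 10
gcd(5,1,2,3) = 1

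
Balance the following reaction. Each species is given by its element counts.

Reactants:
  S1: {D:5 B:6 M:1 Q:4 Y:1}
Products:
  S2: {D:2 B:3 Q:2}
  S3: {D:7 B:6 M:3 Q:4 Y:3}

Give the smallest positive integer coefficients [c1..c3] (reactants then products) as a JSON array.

Coefficients: [3, 4, 1]

D: 3·5 = 15 | 4·2+1·7 = 15
B: 3·6 = 18 | 4·3+1·6 = 18
M: 3·1 = 3 | 4·0+1·3 = 3
Q: 3·4 = 12 | 4·2+1·4 = 12
Y: 3·1 = 3 | 4·0+1·3 = 3
gcd(3,4,1) = 1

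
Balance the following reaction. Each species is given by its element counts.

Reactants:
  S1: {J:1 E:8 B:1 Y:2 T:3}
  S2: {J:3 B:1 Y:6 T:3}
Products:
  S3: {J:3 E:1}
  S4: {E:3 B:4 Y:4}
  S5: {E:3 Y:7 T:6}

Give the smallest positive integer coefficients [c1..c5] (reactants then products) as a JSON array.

J: 3·1+5·3 = 18 | 6·3+2·0+4·0 = 18
E: 3·8+5·0 = 24 | 6·1+2·3+4·3 = 24
B: 3·1+5·1 = 8 | 6·0+2·4+4·0 = 8
Y: 3·2+5·6 = 36 | 6·0+2·4+4·7 = 36
T: 3·3+5·3 = 24 | 6·0+2·0+4·6 = 24
gcd(3,5,6,2,4) = 1

Coefficients: [3, 5, 6, 2, 4]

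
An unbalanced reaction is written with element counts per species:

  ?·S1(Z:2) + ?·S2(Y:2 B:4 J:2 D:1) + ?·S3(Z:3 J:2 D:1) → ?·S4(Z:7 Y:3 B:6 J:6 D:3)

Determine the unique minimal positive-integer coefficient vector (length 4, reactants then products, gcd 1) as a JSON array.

Coefficients: [5, 6, 6, 4]

Z: 5·2+6·0+6·3 = 28 | 4·7 = 28
Y: 5·0+6·2+6·0 = 12 | 4·3 = 12
B: 5·0+6·4+6·0 = 24 | 4·6 = 24
J: 5·0+6·2+6·2 = 24 | 4·6 = 24
D: 5·0+6·1+6·1 = 12 | 4·3 = 12
gcd(5,6,6,4) = 1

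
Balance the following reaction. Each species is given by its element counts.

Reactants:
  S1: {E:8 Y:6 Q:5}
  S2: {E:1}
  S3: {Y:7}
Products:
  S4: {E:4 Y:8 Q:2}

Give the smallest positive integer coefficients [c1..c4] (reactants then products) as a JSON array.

Coefficients: [2, 4, 4, 5]

E: 2·8+4·1+4·0 = 20 | 5·4 = 20
Y: 2·6+4·0+4·7 = 40 | 5·8 = 40
Q: 2·5+4·0+4·0 = 10 | 5·2 = 10
gcd(2,4,4,5) = 1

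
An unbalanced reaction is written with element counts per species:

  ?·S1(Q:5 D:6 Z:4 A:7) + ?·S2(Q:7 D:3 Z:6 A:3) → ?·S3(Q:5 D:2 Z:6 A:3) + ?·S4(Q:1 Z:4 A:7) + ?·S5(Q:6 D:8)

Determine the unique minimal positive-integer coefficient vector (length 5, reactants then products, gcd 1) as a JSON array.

Coefficients: [5, 2, 2, 5, 4]

Q: 5·5+2·7 = 39 | 2·5+5·1+4·6 = 39
D: 5·6+2·3 = 36 | 2·2+5·0+4·8 = 36
Z: 5·4+2·6 = 32 | 2·6+5·4+4·0 = 32
A: 5·7+2·3 = 41 | 2·3+5·7+4·0 = 41
gcd(5,2,2,5,4) = 1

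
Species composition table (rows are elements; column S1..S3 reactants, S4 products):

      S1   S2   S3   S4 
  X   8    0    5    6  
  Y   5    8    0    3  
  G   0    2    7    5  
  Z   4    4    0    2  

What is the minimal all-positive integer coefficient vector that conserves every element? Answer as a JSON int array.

X: 2·8+1·0+4·5 = 36 | 6·6 = 36
Y: 2·5+1·8+4·0 = 18 | 6·3 = 18
G: 2·0+1·2+4·7 = 30 | 6·5 = 30
Z: 2·4+1·4+4·0 = 12 | 6·2 = 12
gcd(2,1,4,6) = 1

Coefficients: [2, 1, 4, 6]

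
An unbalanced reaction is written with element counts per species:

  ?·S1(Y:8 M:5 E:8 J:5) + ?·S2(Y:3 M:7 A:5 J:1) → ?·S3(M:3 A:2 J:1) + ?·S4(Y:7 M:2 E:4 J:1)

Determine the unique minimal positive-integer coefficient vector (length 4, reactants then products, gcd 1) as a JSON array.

Coefficients: [1, 2, 5, 2]

Y: 1·8+2·3 = 14 | 5·0+2·7 = 14
M: 1·5+2·7 = 19 | 5·3+2·2 = 19
E: 1·8+2·0 = 8 | 5·0+2·4 = 8
A: 1·0+2·5 = 10 | 5·2+2·0 = 10
J: 1·5+2·1 = 7 | 5·1+2·1 = 7
gcd(1,2,5,2) = 1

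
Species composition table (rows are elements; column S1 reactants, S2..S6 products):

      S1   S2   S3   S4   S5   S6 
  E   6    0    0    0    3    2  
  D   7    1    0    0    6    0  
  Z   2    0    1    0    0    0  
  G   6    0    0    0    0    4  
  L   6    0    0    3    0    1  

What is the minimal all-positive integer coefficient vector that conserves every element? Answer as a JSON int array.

Coefficients: [2, 2, 4, 3, 2, 3]

E: 2·6 = 12 | 2·0+4·0+3·0+2·3+3·2 = 12
D: 2·7 = 14 | 2·1+4·0+3·0+2·6+3·0 = 14
Z: 2·2 = 4 | 2·0+4·1+3·0+2·0+3·0 = 4
G: 2·6 = 12 | 2·0+4·0+3·0+2·0+3·4 = 12
L: 2·6 = 12 | 2·0+4·0+3·3+2·0+3·1 = 12
gcd(2,2,4,3,2,3) = 1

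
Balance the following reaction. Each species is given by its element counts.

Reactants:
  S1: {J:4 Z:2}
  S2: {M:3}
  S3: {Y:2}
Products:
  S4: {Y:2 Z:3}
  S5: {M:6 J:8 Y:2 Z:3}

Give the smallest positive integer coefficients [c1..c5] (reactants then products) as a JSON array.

M: 6·0+6·3+4·0 = 18 | 1·0+3·6 = 18
J: 6·4+6·0+4·0 = 24 | 1·0+3·8 = 24
Y: 6·0+6·0+4·2 = 8 | 1·2+3·2 = 8
Z: 6·2+6·0+4·0 = 12 | 1·3+3·3 = 12
gcd(6,6,4,1,3) = 1

Coefficients: [6, 6, 4, 1, 3]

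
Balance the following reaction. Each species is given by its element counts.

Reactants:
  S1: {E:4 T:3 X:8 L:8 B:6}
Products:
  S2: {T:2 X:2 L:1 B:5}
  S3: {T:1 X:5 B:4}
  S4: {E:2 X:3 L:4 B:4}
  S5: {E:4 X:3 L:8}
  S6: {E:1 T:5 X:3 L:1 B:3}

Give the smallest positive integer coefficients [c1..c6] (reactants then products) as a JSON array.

E: 6·4 = 24 | 2·0+4·0+1·2+5·4+2·1 = 24
T: 6·3 = 18 | 2·2+4·1+1·0+5·0+2·5 = 18
X: 6·8 = 48 | 2·2+4·5+1·3+5·3+2·3 = 48
L: 6·8 = 48 | 2·1+4·0+1·4+5·8+2·1 = 48
B: 6·6 = 36 | 2·5+4·4+1·4+5·0+2·3 = 36
gcd(6,2,4,1,5,2) = 1

Coefficients: [6, 2, 4, 1, 5, 2]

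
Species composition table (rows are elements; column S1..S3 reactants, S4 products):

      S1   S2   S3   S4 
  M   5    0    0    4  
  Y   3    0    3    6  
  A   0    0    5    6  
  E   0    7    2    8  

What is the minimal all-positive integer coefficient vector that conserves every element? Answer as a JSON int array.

M: 4·5+4·0+6·0 = 20 | 5·4 = 20
Y: 4·3+4·0+6·3 = 30 | 5·6 = 30
A: 4·0+4·0+6·5 = 30 | 5·6 = 30
E: 4·0+4·7+6·2 = 40 | 5·8 = 40
gcd(4,4,6,5) = 1

Coefficients: [4, 4, 6, 5]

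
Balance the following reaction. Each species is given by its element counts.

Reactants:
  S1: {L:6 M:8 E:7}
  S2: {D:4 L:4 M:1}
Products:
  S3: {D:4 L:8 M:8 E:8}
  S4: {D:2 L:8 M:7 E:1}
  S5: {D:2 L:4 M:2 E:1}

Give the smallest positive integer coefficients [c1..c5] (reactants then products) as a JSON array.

Coefficients: [4, 5, 3, 1, 3]

D: 4·0+5·4 = 20 | 3·4+1·2+3·2 = 20
L: 4·6+5·4 = 44 | 3·8+1·8+3·4 = 44
M: 4·8+5·1 = 37 | 3·8+1·7+3·2 = 37
E: 4·7+5·0 = 28 | 3·8+1·1+3·1 = 28
gcd(4,5,3,1,3) = 1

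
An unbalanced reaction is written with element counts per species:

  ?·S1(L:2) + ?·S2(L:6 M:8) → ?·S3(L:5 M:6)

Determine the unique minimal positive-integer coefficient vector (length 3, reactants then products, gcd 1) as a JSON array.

Coefficients: [1, 3, 4]

L: 1·2+3·6 = 20 | 4·5 = 20
M: 1·0+3·8 = 24 | 4·6 = 24
gcd(1,3,4) = 1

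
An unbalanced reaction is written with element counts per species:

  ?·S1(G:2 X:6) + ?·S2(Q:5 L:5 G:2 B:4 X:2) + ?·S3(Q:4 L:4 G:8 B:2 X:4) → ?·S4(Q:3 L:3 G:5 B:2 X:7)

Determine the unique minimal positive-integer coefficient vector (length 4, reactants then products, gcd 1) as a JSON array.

Coefficients: [5, 2, 2, 6]

Q: 5·0+2·5+2·4 = 18 | 6·3 = 18
L: 5·0+2·5+2·4 = 18 | 6·3 = 18
G: 5·2+2·2+2·8 = 30 | 6·5 = 30
B: 5·0+2·4+2·2 = 12 | 6·2 = 12
X: 5·6+2·2+2·4 = 42 | 6·7 = 42
gcd(5,2,2,6) = 1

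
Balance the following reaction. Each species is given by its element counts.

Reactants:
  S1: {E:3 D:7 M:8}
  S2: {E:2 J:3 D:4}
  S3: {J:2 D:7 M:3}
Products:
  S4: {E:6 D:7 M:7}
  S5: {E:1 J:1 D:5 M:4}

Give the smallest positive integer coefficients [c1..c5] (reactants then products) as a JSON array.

Coefficients: [3, 1, 1, 1, 5]

E: 3·3+1·2+1·0 = 11 | 1·6+5·1 = 11
J: 3·0+1·3+1·2 = 5 | 1·0+5·1 = 5
D: 3·7+1·4+1·7 = 32 | 1·7+5·5 = 32
M: 3·8+1·0+1·3 = 27 | 1·7+5·4 = 27
gcd(3,1,1,1,5) = 1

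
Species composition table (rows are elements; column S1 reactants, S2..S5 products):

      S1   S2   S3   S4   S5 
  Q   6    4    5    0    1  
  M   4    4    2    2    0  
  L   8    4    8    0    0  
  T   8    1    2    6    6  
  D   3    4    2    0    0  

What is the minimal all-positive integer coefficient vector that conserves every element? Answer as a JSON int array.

Coefficients: [6, 2, 5, 3, 3]

Q: 6·6 = 36 | 2·4+5·5+3·0+3·1 = 36
M: 6·4 = 24 | 2·4+5·2+3·2+3·0 = 24
L: 6·8 = 48 | 2·4+5·8+3·0+3·0 = 48
T: 6·8 = 48 | 2·1+5·2+3·6+3·6 = 48
D: 6·3 = 18 | 2·4+5·2+3·0+3·0 = 18
gcd(6,2,5,3,3) = 1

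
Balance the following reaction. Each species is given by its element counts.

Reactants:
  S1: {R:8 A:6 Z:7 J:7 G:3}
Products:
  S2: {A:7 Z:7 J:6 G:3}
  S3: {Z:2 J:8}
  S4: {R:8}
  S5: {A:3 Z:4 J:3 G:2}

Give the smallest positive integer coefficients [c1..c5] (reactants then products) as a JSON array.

Coefficients: [5, 3, 1, 5, 3]

R: 5·8 = 40 | 3·0+1·0+5·8+3·0 = 40
A: 5·6 = 30 | 3·7+1·0+5·0+3·3 = 30
Z: 5·7 = 35 | 3·7+1·2+5·0+3·4 = 35
J: 5·7 = 35 | 3·6+1·8+5·0+3·3 = 35
G: 5·3 = 15 | 3·3+1·0+5·0+3·2 = 15
gcd(5,3,1,5,3) = 1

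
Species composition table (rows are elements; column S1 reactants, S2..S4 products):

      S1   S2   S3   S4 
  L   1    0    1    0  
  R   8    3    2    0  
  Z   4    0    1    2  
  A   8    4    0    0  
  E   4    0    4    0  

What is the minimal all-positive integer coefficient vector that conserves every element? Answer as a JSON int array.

L: 2·1 = 2 | 4·0+2·1+3·0 = 2
R: 2·8 = 16 | 4·3+2·2+3·0 = 16
Z: 2·4 = 8 | 4·0+2·1+3·2 = 8
A: 2·8 = 16 | 4·4+2·0+3·0 = 16
E: 2·4 = 8 | 4·0+2·4+3·0 = 8
gcd(2,4,2,3) = 1

Coefficients: [2, 4, 2, 3]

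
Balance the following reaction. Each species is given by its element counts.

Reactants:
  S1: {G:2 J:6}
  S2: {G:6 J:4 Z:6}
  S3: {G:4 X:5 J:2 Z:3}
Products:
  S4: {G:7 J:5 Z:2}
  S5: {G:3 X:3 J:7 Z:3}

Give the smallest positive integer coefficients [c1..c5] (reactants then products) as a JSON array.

Coefficients: [6, 2, 3, 3, 5]

G: 6·2+2·6+3·4 = 36 | 3·7+5·3 = 36
X: 6·0+2·0+3·5 = 15 | 3·0+5·3 = 15
J: 6·6+2·4+3·2 = 50 | 3·5+5·7 = 50
Z: 6·0+2·6+3·3 = 21 | 3·2+5·3 = 21
gcd(6,2,3,3,5) = 1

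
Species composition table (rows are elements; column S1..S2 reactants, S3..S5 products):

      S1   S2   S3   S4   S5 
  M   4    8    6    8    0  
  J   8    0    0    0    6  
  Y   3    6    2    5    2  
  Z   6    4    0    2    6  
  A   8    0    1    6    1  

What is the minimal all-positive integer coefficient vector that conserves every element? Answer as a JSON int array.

Coefficients: [3, 3, 2, 3, 4]

M: 3·4+3·8 = 36 | 2·6+3·8+4·0 = 36
J: 3·8+3·0 = 24 | 2·0+3·0+4·6 = 24
Y: 3·3+3·6 = 27 | 2·2+3·5+4·2 = 27
Z: 3·6+3·4 = 30 | 2·0+3·2+4·6 = 30
A: 3·8+3·0 = 24 | 2·1+3·6+4·1 = 24
gcd(3,3,2,3,4) = 1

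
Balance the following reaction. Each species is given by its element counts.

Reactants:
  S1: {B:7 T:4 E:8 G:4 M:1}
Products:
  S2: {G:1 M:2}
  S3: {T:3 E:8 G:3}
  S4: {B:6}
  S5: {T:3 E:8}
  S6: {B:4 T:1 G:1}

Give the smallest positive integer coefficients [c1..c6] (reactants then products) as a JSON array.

B: 6·7 = 42 | 3·0+5·0+3·6+1·0+6·4 = 42
T: 6·4 = 24 | 3·0+5·3+3·0+1·3+6·1 = 24
E: 6·8 = 48 | 3·0+5·8+3·0+1·8+6·0 = 48
G: 6·4 = 24 | 3·1+5·3+3·0+1·0+6·1 = 24
M: 6·1 = 6 | 3·2+5·0+3·0+1·0+6·0 = 6
gcd(6,3,5,3,1,6) = 1

Coefficients: [6, 3, 5, 3, 1, 6]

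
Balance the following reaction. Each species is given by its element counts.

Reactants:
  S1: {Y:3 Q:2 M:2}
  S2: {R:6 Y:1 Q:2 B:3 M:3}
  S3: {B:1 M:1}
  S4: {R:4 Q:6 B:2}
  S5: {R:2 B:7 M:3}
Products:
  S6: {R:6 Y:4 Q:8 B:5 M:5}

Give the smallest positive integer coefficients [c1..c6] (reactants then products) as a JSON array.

Coefficients: [6, 2, 4, 4, 1, 5]

R: 6·0+2·6+4·0+4·4+1·2 = 30 | 5·6 = 30
Y: 6·3+2·1+4·0+4·0+1·0 = 20 | 5·4 = 20
Q: 6·2+2·2+4·0+4·6+1·0 = 40 | 5·8 = 40
B: 6·0+2·3+4·1+4·2+1·7 = 25 | 5·5 = 25
M: 6·2+2·3+4·1+4·0+1·3 = 25 | 5·5 = 25
gcd(6,2,4,4,1,5) = 1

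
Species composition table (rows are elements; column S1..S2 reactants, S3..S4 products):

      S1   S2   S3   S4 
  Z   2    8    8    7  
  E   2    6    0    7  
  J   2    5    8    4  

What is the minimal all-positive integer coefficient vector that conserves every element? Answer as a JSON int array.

Coefficients: [2, 4, 1, 4]

Z: 2·2+4·8 = 36 | 1·8+4·7 = 36
E: 2·2+4·6 = 28 | 1·0+4·7 = 28
J: 2·2+4·5 = 24 | 1·8+4·4 = 24
gcd(2,4,1,4) = 1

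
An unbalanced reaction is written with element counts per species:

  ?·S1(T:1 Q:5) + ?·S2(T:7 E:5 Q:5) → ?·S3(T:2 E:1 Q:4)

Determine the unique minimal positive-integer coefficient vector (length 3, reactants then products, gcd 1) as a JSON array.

T: 3·1+1·7 = 10 | 5·2 = 10
E: 3·0+1·5 = 5 | 5·1 = 5
Q: 3·5+1·5 = 20 | 5·4 = 20
gcd(3,1,5) = 1

Coefficients: [3, 1, 5]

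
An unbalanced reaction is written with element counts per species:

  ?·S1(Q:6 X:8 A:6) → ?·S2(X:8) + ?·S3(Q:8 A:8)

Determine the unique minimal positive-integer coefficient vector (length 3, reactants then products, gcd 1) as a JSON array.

Coefficients: [4, 4, 3]

Q: 4·6 = 24 | 4·0+3·8 = 24
X: 4·8 = 32 | 4·8+3·0 = 32
A: 4·6 = 24 | 4·0+3·8 = 24
gcd(4,4,3) = 1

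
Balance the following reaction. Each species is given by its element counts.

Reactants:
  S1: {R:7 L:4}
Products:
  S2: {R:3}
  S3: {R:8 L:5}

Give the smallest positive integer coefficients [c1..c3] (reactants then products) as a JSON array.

R: 5·7 = 35 | 1·3+4·8 = 35
L: 5·4 = 20 | 1·0+4·5 = 20
gcd(5,1,4) = 1

Coefficients: [5, 1, 4]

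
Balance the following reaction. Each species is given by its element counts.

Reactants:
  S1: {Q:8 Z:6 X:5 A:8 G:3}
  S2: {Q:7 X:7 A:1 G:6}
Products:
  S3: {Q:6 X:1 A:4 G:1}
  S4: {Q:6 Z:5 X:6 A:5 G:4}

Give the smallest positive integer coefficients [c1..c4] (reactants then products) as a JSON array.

Q: 5·8+2·7 = 54 | 3·6+6·6 = 54
Z: 5·6+2·0 = 30 | 3·0+6·5 = 30
X: 5·5+2·7 = 39 | 3·1+6·6 = 39
A: 5·8+2·1 = 42 | 3·4+6·5 = 42
G: 5·3+2·6 = 27 | 3·1+6·4 = 27
gcd(5,2,3,6) = 1

Coefficients: [5, 2, 3, 6]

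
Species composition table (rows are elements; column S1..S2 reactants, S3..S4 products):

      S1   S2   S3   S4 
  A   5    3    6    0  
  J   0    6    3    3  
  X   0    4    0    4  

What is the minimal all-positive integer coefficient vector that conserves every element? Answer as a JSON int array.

A: 3·5+5·3 = 30 | 5·6+5·0 = 30
J: 3·0+5·6 = 30 | 5·3+5·3 = 30
X: 3·0+5·4 = 20 | 5·0+5·4 = 20
gcd(3,5,5,5) = 1

Coefficients: [3, 5, 5, 5]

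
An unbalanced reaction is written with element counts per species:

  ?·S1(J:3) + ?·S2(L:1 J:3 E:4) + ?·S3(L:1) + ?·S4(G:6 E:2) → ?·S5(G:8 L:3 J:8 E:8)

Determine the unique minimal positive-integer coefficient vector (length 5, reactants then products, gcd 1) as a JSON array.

Coefficients: [4, 4, 5, 4, 3]

G: 4·0+4·0+5·0+4·6 = 24 | 3·8 = 24
L: 4·0+4·1+5·1+4·0 = 9 | 3·3 = 9
J: 4·3+4·3+5·0+4·0 = 24 | 3·8 = 24
E: 4·0+4·4+5·0+4·2 = 24 | 3·8 = 24
gcd(4,4,5,4,3) = 1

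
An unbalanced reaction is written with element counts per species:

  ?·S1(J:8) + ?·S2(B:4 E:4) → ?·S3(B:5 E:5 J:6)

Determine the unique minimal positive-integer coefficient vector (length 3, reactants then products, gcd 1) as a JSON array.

B: 3·0+5·4 = 20 | 4·5 = 20
E: 3·0+5·4 = 20 | 4·5 = 20
J: 3·8+5·0 = 24 | 4·6 = 24
gcd(3,5,4) = 1

Coefficients: [3, 5, 4]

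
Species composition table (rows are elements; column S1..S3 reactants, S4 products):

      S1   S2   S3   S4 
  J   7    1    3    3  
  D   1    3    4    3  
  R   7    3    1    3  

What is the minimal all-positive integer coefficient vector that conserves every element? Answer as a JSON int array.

Coefficients: [1, 2, 2, 5]

J: 1·7+2·1+2·3 = 15 | 5·3 = 15
D: 1·1+2·3+2·4 = 15 | 5·3 = 15
R: 1·7+2·3+2·1 = 15 | 5·3 = 15
gcd(1,2,2,5) = 1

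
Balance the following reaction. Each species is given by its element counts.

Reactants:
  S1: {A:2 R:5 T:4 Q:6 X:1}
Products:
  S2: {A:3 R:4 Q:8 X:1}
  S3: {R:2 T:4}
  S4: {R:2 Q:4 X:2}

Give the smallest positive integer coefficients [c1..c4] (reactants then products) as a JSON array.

A: 6·2 = 12 | 4·3+6·0+1·0 = 12
R: 6·5 = 30 | 4·4+6·2+1·2 = 30
T: 6·4 = 24 | 4·0+6·4+1·0 = 24
Q: 6·6 = 36 | 4·8+6·0+1·4 = 36
X: 6·1 = 6 | 4·1+6·0+1·2 = 6
gcd(6,4,6,1) = 1

Coefficients: [6, 4, 6, 1]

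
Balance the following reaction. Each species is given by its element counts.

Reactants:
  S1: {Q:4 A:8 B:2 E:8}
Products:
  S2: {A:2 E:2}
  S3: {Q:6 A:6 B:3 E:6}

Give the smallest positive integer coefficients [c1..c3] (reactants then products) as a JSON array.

Coefficients: [3, 6, 2]

Q: 3·4 = 12 | 6·0+2·6 = 12
A: 3·8 = 24 | 6·2+2·6 = 24
B: 3·2 = 6 | 6·0+2·3 = 6
E: 3·8 = 24 | 6·2+2·6 = 24
gcd(3,6,2) = 1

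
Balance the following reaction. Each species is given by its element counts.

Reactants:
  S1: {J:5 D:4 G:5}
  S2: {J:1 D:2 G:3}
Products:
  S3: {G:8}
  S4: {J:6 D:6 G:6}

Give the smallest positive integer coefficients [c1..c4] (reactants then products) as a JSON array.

Coefficients: [4, 4, 1, 4]

J: 4·5+4·1 = 24 | 1·0+4·6 = 24
D: 4·4+4·2 = 24 | 1·0+4·6 = 24
G: 4·5+4·3 = 32 | 1·8+4·6 = 32
gcd(4,4,1,4) = 1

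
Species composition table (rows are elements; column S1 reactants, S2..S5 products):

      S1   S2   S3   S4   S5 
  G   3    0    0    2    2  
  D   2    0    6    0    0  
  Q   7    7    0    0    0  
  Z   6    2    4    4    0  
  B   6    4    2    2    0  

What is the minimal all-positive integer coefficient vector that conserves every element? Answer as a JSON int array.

G: 6·3 = 18 | 6·0+2·0+4·2+5·2 = 18
D: 6·2 = 12 | 6·0+2·6+4·0+5·0 = 12
Q: 6·7 = 42 | 6·7+2·0+4·0+5·0 = 42
Z: 6·6 = 36 | 6·2+2·4+4·4+5·0 = 36
B: 6·6 = 36 | 6·4+2·2+4·2+5·0 = 36
gcd(6,6,2,4,5) = 1

Coefficients: [6, 6, 2, 4, 5]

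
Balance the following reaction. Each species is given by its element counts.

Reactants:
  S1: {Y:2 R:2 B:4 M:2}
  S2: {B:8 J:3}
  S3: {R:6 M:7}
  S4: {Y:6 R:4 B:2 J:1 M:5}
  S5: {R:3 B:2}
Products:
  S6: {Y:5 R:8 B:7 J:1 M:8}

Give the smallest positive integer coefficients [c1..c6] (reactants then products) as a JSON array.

Coefficients: [6, 1, 3, 3, 2, 6]

Y: 6·2+1·0+3·0+3·6+2·0 = 30 | 6·5 = 30
R: 6·2+1·0+3·6+3·4+2·3 = 48 | 6·8 = 48
B: 6·4+1·8+3·0+3·2+2·2 = 42 | 6·7 = 42
J: 6·0+1·3+3·0+3·1+2·0 = 6 | 6·1 = 6
M: 6·2+1·0+3·7+3·5+2·0 = 48 | 6·8 = 48
gcd(6,1,3,3,2,6) = 1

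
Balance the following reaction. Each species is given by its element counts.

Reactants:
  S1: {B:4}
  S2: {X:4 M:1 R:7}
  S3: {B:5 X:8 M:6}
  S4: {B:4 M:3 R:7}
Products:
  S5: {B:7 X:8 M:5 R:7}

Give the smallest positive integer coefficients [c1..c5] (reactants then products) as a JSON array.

Coefficients: [4, 4, 3, 1, 5]

B: 4·4+4·0+3·5+1·4 = 35 | 5·7 = 35
X: 4·0+4·4+3·8+1·0 = 40 | 5·8 = 40
M: 4·0+4·1+3·6+1·3 = 25 | 5·5 = 25
R: 4·0+4·7+3·0+1·7 = 35 | 5·7 = 35
gcd(4,4,3,1,5) = 1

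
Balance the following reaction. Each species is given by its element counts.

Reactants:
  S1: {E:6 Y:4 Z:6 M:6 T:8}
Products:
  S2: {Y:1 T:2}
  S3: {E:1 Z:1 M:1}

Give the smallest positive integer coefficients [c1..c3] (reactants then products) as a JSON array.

E: 1·6 = 6 | 4·0+6·1 = 6
Y: 1·4 = 4 | 4·1+6·0 = 4
Z: 1·6 = 6 | 4·0+6·1 = 6
M: 1·6 = 6 | 4·0+6·1 = 6
T: 1·8 = 8 | 4·2+6·0 = 8
gcd(1,4,6) = 1

Coefficients: [1, 4, 6]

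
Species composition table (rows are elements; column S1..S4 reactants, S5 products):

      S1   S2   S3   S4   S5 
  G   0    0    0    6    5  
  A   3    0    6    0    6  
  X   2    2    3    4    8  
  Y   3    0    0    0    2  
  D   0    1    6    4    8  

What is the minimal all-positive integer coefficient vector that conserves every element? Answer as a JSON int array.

Coefficients: [4, 4, 4, 5, 6]

G: 4·0+4·0+4·0+5·6 = 30 | 6·5 = 30
A: 4·3+4·0+4·6+5·0 = 36 | 6·6 = 36
X: 4·2+4·2+4·3+5·4 = 48 | 6·8 = 48
Y: 4·3+4·0+4·0+5·0 = 12 | 6·2 = 12
D: 4·0+4·1+4·6+5·4 = 48 | 6·8 = 48
gcd(4,4,4,5,6) = 1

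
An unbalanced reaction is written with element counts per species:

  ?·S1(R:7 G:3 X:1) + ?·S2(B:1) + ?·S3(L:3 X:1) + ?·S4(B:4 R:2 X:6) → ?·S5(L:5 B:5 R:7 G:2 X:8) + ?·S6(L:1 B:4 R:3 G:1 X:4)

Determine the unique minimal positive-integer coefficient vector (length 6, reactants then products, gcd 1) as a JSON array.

L: 2·0+6·0+4·3+3·0 = 12 | 2·5+2·1 = 12
B: 2·0+6·1+4·0+3·4 = 18 | 2·5+2·4 = 18
R: 2·7+6·0+4·0+3·2 = 20 | 2·7+2·3 = 20
G: 2·3+6·0+4·0+3·0 = 6 | 2·2+2·1 = 6
X: 2·1+6·0+4·1+3·6 = 24 | 2·8+2·4 = 24
gcd(2,6,4,3,2,2) = 1

Coefficients: [2, 6, 4, 3, 2, 2]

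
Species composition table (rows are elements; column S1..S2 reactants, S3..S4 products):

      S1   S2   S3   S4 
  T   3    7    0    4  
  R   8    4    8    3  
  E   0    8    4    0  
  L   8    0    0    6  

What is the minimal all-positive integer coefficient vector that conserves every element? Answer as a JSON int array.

T: 3·3+1·7 = 16 | 2·0+4·4 = 16
R: 3·8+1·4 = 28 | 2·8+4·3 = 28
E: 3·0+1·8 = 8 | 2·4+4·0 = 8
L: 3·8+1·0 = 24 | 2·0+4·6 = 24
gcd(3,1,2,4) = 1

Coefficients: [3, 1, 2, 4]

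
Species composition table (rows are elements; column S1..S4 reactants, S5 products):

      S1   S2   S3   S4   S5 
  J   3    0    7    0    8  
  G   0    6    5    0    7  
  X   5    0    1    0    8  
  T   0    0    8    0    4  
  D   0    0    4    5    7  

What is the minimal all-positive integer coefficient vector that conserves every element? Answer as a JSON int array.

Coefficients: [6, 3, 2, 4, 4]

J: 6·3+3·0+2·7+4·0 = 32 | 4·8 = 32
G: 6·0+3·6+2·5+4·0 = 28 | 4·7 = 28
X: 6·5+3·0+2·1+4·0 = 32 | 4·8 = 32
T: 6·0+3·0+2·8+4·0 = 16 | 4·4 = 16
D: 6·0+3·0+2·4+4·5 = 28 | 4·7 = 28
gcd(6,3,2,4,4) = 1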